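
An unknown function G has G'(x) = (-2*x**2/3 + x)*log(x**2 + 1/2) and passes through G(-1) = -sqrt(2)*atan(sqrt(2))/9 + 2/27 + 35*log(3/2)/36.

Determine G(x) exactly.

G(x) = 4*x**3/27 - x**2/2 - 2*x/9 + (-2*x**3/9 + x**2/2)*log(x**2 + 1/2) + log(x**2 + 1/2)/4 + sqrt(2)*atan(sqrt(2)*x)/9 + 1/2

Check a candidate G(x) by differentiating: d/dx[G] must match the given G'(x).
A general antiderivative is 4*x**3/27 - x**2/2 - 2*x/9 + (-2*x**3/9 + x**2/2)*log(x**2 + 1/2) + log(x**2 + 1/2)/4 + sqrt(2)*atan(sqrt(2)*x)/9 + C.
The condition gives C = -sqrt(2)*atan(sqrt(2))/9 + 2/27 + 35*log(3/2)/36 - (-23/54 - sqrt(2)*atan(sqrt(2))/9 + 35*log(3/2)/36) = 1/2.
So G(x) = 4*x**3/27 - x**2/2 - 2*x/9 + (-2*x**3/9 + x**2/2)*log(x**2 + 1/2) + log(x**2 + 1/2)/4 + sqrt(2)*atan(sqrt(2)*x)/9 + 1/2.
Check: d/dx[4*x**3/27 - x**2/2 - 2*x/9 + (-2*x**3/9 + x**2/2)*log(x**2 + 1/2) + log(x**2 + 1/2)/4 + sqrt(2)*atan(sqrt(2)*x)/9 + 1/2] = -2*x**2*log(x**2 + 1/2)/3 + x*log(x**2 + 1/2), which equals G'(x).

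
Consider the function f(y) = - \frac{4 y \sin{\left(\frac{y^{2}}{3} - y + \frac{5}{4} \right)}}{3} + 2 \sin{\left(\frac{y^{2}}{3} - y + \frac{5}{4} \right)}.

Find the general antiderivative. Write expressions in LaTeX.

F(y) = 2 \cos{\left(\frac{y^{2}}{3} - y + \frac{5}{4} \right)} + C

f matches the chain-rule pattern g'(h)*h' with inner function h(y) = \frac{y^{2}}{3} - y + \frac{5}{4}; substituting u = h(y) collapses the integral.
Check: d/dy[2 \cos{\left(\frac{y^{2}}{3} - y + \frac{5}{4} \right)}] = - \frac{4 y \sin{\left(\frac{y^{2}}{3} - y + \frac{5}{4} \right)}}{3} + 2 \sin{\left(\frac{y^{2}}{3} - y + \frac{5}{4} \right)} = f(y).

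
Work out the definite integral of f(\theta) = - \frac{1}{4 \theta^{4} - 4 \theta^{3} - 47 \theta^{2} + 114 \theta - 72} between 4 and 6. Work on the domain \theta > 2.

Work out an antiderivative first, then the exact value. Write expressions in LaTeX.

Antiderivative: F(\theta) = \frac{- 121 \left(2 \theta - 3\right) \log{\left(\theta - 2 \right)} + 120 \left(2 \theta - 3\right) \log{\left(\theta - \frac{3}{2} \right)} + \left(2 \theta - 3\right) \log{\left(\theta + 4 \right)} - 132}{726 \left(2 \theta - 3\right)}; value = - \frac{\log{\left(4 \right)}}{6} - \frac{20 \log{\left(\frac{5}{2} \right)}}{121} - \frac{\log{\left(8 \right)}}{726} + \frac{\log{\left(10 \right)}}{726} + \frac{8}{495} + \frac{\log{\left(2 \right)}}{6} + \frac{20 \log{\left(\frac{9}{2} \right)}}{121}

The denominator factors as \left(\theta - 2\right) \left(\theta + 4\right) \left(2 \theta - 3\right)^{2}; partial fractions split f into directly integrable pieces: \frac{40}{121 \left(2 \theta - 3\right)} + \frac{4}{11 \left(2 \theta - 3\right)^{2}} + \frac{1}{726 \left(\theta + 4\right)} - \frac{1}{6 \left(\theta - 2\right)}.
F(\theta) = \frac{- 121 \left(2 \theta - 3\right) \log{\left(\theta - 2 \right)} + 120 \left(2 \theta - 3\right) \log{\left(\theta - \frac{3}{2} \right)} + \left(2 \theta - 3\right) \log{\left(\theta + 4 \right)} - 132}{726 \left(2 \theta - 3\right)} is an antiderivative of f.
Check: d/d\theta[\frac{- 121 \left(2 \theta - 3\right) \log{\left(\theta - 2 \right)} + 120 \left(2 \theta - 3\right) \log{\left(\theta - \frac{3}{2} \right)} + \left(2 \theta - 3\right) \log{\left(\theta + 4 \right)} - 132}{726 \left(2 \theta - 3\right)}] = - \frac{1}{4 \theta^{4} - 4 \theta^{3} - 47 \theta^{2} + 114 \theta - 72} = f(\theta).
F(6) = - \frac{\log{\left(4 \right)}}{6} - \frac{2}{99} + \frac{\log{\left(10 \right)}}{726} + \frac{20 \log{\left(\frac{9}{2} \right)}}{121}; F(4) = - \frac{\log{\left(2 \right)}}{6} - \frac{2}{55} + \frac{\log{\left(8 \right)}}{726} + \frac{20 \log{\left(\frac{5}{2} \right)}}{121}.
Integral = F(6) - F(4) = - \frac{\log{\left(4 \right)}}{6} - \frac{20 \log{\left(\frac{5}{2} \right)}}{121} - \frac{\log{\left(8 \right)}}{726} + \frac{\log{\left(10 \right)}}{726} + \frac{8}{495} + \frac{\log{\left(2 \right)}}{6} + \frac{20 \log{\left(\frac{9}{2} \right)}}{121}.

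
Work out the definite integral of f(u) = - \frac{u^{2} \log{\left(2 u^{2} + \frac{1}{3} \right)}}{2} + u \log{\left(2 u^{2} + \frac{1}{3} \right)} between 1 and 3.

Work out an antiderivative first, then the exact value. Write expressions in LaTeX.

Antiderivative: F(u) = \frac{12 u^{3} + 18 u^{2} \left(3 - u\right) \log{\left(2 u^{2} + \frac{1}{3} \right)} - 54 u^{2} - 6 u + 9 \log{\left(u^{2} + \frac{1}{6} \right)} + \sqrt{6} \operatorname{atan}{\left(\sqrt{6} u \right)}}{108}; value = - \frac{11}{9} - \frac{\log{\left(\frac{7}{3} \right)}}{3} - \frac{\sqrt{6} \operatorname{atan}{\left(\sqrt{6} \right)}}{108} - \frac{\log{\left(\frac{7}{6} \right)}}{12} + \frac{\sqrt{6} \operatorname{atan}{\left(3 \sqrt{6} \right)}}{108} + \frac{\log{\left(\frac{55}{6} \right)}}{12}

The integrand splits into summands that can be handled one at a time.
F(u) = \frac{12 u^{3} + 18 u^{2} \left(3 - u\right) \log{\left(2 u^{2} + \frac{1}{3} \right)} - 54 u^{2} - 6 u + 9 \log{\left(u^{2} + \frac{1}{6} \right)} + \sqrt{6} \operatorname{atan}{\left(\sqrt{6} u \right)}}{108} is an antiderivative of f.
Check: d/du[\frac{12 u^{3} + 18 u^{2} \left(3 - u\right) \log{\left(2 u^{2} + \frac{1}{3} \right)} - 54 u^{2} - 6 u + 9 \log{\left(u^{2} + \frac{1}{6} \right)} + \sqrt{6} \operatorname{atan}{\left(\sqrt{6} u \right)}}{108}] = - \frac{u^{2} \log{\left(2 u^{2} + \frac{1}{3} \right)}}{2} + u \log{\left(2 u^{2} + \frac{1}{3} \right)} = f(u).
F(3) = - \frac{5}{3} + \frac{\sqrt{6} \operatorname{atan}{\left(3 \sqrt{6} \right)}}{108} + \frac{\log{\left(\frac{55}{6} \right)}}{12}; F(1) = - \frac{4}{9} + \frac{\log{\left(\frac{7}{6} \right)}}{12} + \frac{\sqrt{6} \operatorname{atan}{\left(\sqrt{6} \right)}}{108} + \frac{\log{\left(\frac{7}{3} \right)}}{3}.
Integral = F(3) - F(1) = - \frac{11}{9} - \frac{\log{\left(\frac{7}{3} \right)}}{3} - \frac{\sqrt{6} \operatorname{atan}{\left(\sqrt{6} \right)}}{108} - \frac{\log{\left(\frac{7}{6} \right)}}{12} + \frac{\sqrt{6} \operatorname{atan}{\left(3 \sqrt{6} \right)}}{108} + \frac{\log{\left(\frac{55}{6} \right)}}{12}.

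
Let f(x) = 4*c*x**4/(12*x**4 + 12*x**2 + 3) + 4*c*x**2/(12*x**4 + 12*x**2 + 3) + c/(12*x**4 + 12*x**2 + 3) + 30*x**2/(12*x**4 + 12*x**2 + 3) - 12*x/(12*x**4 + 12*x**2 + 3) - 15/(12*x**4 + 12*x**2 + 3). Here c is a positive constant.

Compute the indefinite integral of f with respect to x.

Integrate term by term and add the pieces.
Check: d/dx[c*x/3 - 5*x/(2*x**2 + 1) + 1/(2*x**2 + 1)] = (4*c*x**4 + 4*c*x**2 + c + 30*x**2 - 12*x - 15)/(12*x**4 + 12*x**2 + 3), which equals f(x).

F(x) = c*x/3 - 5*x/(2*x**2 + 1) + 1/(2*x**2 + 1) + C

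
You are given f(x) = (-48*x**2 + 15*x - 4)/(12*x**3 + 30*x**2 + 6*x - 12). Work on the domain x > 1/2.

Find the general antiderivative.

F(x) = -17*log(x - 1/2)/90 + 67*log(x + 1)/18 - 113*log(x + 2)/15 + C

The denominator factors as 6*(x + 1)*(x + 2)*(2*x - 1); partial fractions split f into directly integrable pieces: -17/(45*(2*x - 1)) - 113/(15*(x + 2)) + 67/(18*(x + 1)).
Check: d/dx[-17*log(x - 1/2)/90 + 67*log(x + 1)/18 - 113*log(x + 2)/15] = (-48*x**2 + 15*x - 4)/(12*x**3 + 30*x**2 + 6*x - 12) = f(x).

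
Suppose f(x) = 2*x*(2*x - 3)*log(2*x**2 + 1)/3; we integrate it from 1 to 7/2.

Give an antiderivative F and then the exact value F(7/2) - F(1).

Antiderivative: F(x) = (-16*x**3 + 6*x**2*(4*x - 9)*log(2*x**2 + 1) + 54*x**2 + 24*x - 27*log(x**2 + 1/2) - 12*sqrt(2)*atan(sqrt(2)*x))/54; value = -log(51/4)/2 - 2*sqrt(2)*atan(7*sqrt(2)/2)/9 - 5/108 + log(3/2)/2 + 2*sqrt(2)*atan(sqrt(2))/9 + 5*log(3)/9 + 245*log(51/2)/36

Since d/dx undoes antidifferentiation here, F'(x) = f(x) is required of F(x).
F(x) = (-16*x**3 + 6*x**2*(4*x - 9)*log(2*x**2 + 1) + 54*x**2 + 24*x - 27*log(x**2 + 1/2) - 12*sqrt(2)*atan(sqrt(2)*x))/54 is an antiderivative of f.
Check: d/dx[(-16*x**3 + 6*x**2*(4*x - 9)*log(2*x**2 + 1) + 54*x**2 + 24*x - 27*log(x**2 + 1/2) - 12*sqrt(2)*atan(sqrt(2)*x))/54] = 4*x**2*log(2*x**2 + 1)/3 - 2*x*log(2*x**2 + 1), which equals f(x).
F(7/2) = -log(51/4)/2 - 2*sqrt(2)*atan(7*sqrt(2)/2)/9 + 119/108 + 245*log(51/2)/36; F(1) = -5*log(3)/9 - 2*sqrt(2)*atan(sqrt(2))/9 - log(3/2)/2 + 31/27.
Integral = F(7/2) - F(1) = -log(51/4)/2 - 2*sqrt(2)*atan(7*sqrt(2)/2)/9 - 5/108 + log(3/2)/2 + 2*sqrt(2)*atan(sqrt(2))/9 + 5*log(3)/9 + 245*log(51/2)/36.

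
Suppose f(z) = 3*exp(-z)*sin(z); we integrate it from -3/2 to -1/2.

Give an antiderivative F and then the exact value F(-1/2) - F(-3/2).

Antiderivative: F(z) = -3*(sin(z) + cos(z))*exp(-z)/2; value = -3*exp(3/2)*sin(3/2)/2 - 3*exp(1/2)*cos(1/2)/2 + 3*exp(3/2)*cos(3/2)/2 + 3*exp(1/2)*sin(1/2)/2

Whatever form F(z) takes, F'(z) = f(z) is non-negotiable.
F(z) = -3*(sin(z) + cos(z))*exp(-z)/2 is an antiderivative of f.
Check: d/dz[-3*(sin(z) + cos(z))*exp(-z)/2] = 3*exp(-z)*sin(z) = f(z).
F(-1/2) = -3*exp(1/2)*cos(1/2)/2 + 3*exp(1/2)*sin(1/2)/2; F(-3/2) = -3*exp(3/2)*cos(3/2)/2 + 3*exp(3/2)*sin(3/2)/2.
Integral = F(-1/2) - F(-3/2) = -3*exp(3/2)*sin(3/2)/2 - 3*exp(1/2)*cos(1/2)/2 + 3*exp(3/2)*cos(3/2)/2 + 3*exp(1/2)*sin(1/2)/2.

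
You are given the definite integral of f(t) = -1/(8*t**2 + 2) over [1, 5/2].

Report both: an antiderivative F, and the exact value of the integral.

Antiderivative: F(t) = -atan(2*t)/4; value = -atan(5)/4 + atan(2)/4

Whatever form F(t) takes, F'(t) = f(t) is non-negotiable.
F(t) = -atan(2*t)/4 is an antiderivative of f.
Check: d/dt[-atan(2*t)/4] = -1/(8*t**2 + 2) = f(t).
F(5/2) = -atan(5)/4; F(1) = -atan(2)/4.
Integral = F(5/2) - F(1) = -atan(5)/4 + atan(2)/4.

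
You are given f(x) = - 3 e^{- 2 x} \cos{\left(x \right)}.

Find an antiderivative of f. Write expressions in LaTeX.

An antiderivative is F(x) = \frac{3 \left(- \sin{\left(x \right)} + 2 \cos{\left(x \right)}\right) e^{- 2 x}}{5}.

A first test for any F(x): its x-derivative must equal f(x) identically.
Check: d/dx[\frac{3 \left(- \sin{\left(x \right)} + 2 \cos{\left(x \right)}\right) e^{- 2 x}}{5}] = - 3 e^{- 2 x} \cos{\left(x \right)} = f(x).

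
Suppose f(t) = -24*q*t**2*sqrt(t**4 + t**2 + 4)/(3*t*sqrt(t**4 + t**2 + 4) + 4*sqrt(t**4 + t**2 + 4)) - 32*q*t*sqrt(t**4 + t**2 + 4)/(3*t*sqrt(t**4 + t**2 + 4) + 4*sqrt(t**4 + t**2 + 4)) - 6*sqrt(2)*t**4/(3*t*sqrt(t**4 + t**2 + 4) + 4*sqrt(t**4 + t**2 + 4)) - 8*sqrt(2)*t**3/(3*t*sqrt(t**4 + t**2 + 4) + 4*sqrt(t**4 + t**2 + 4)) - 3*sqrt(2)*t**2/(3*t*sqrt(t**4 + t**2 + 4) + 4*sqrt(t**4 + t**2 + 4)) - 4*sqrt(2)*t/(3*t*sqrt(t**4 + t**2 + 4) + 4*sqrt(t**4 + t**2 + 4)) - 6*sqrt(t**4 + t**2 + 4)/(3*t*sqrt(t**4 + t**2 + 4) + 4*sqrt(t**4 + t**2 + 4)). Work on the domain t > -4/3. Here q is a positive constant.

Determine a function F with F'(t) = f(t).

An antiderivative is F(t) = sqrt(2)*(-4*sqrt(2)*q*t**2 - 2*sqrt(t**4 + t**2 + 4) - 2*sqrt(2)*log(3*t/2 + 2))/2.

The integrand splits into summands that can be handled one at a time.
Check: d/dt[sqrt(2)*(-4*sqrt(2)*q*t**2 - 2*sqrt(t**4 + t**2 + 4) - 2*sqrt(2)*log(3*t/2 + 2))/2] = (-24*q*t**2*sqrt(t**4 + t**2 + 4) - 32*q*t*sqrt(t**4 + t**2 + 4) - 6*sqrt(2)*t**4 - 8*sqrt(2)*t**3 - 3*sqrt(2)*t**2 - 4*sqrt(2)*t - 6*sqrt(t**4 + t**2 + 4))/(3*t*sqrt(t**4 + t**2 + 4) + 4*sqrt(t**4 + t**2 + 4)), which equals f(t).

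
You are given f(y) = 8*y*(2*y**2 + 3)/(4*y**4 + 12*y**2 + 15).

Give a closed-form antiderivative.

The substitution u = 2*y**4/3 + 2*y**2 + 5/2 works: f is exactly (dF/du)*(du/dy) for that inner function.
Check: d/dy[log(2*y**4/3 + 2*y**2 + 5/2)] = (16*y**3 + 24*y)/(4*y**4 + 12*y**2 + 15), which equals f(y).

An antiderivative is F(y) = log(2*y**4/3 + 2*y**2 + 5/2).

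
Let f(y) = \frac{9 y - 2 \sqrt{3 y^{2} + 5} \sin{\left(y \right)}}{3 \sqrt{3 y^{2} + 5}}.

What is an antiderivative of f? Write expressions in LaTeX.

Any candidate F(y) must reproduce f(y) exactly when differentiated.
Check: d/dy[\sqrt{3 y^{2} + 5} + \frac{2 \cos{\left(y \right)}}{3}] = \frac{9 y - 2 \sqrt{3 y^{2} + 5} \sin{\left(y \right)}}{3 \sqrt{3 y^{2} + 5}} = f(y).

An antiderivative is F(y) = \sqrt{3 y^{2} + 5} + \frac{2 \cos{\left(y \right)}}{3}.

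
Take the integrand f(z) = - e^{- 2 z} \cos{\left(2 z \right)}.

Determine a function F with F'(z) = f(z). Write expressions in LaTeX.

A candidate is checked by its d/dz: the result must match f(z).
Check: d/dz[\frac{\left(- \sin{\left(2 z \right)} + \cos{\left(2 z \right)}\right) e^{- 2 z}}{4}] = - e^{- 2 z} \cos{\left(2 z \right)} = f(z).

An antiderivative is F(z) = \frac{\left(- \sin{\left(2 z \right)} + \cos{\left(2 z \right)}\right) e^{- 2 z}}{4}.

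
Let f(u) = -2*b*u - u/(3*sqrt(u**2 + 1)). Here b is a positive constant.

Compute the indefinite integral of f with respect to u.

F(u) = -b*u**2 - sqrt(u**2 + 1)/3 + C

Integrate term by term and add the pieces.
Check: d/du[-b*u**2 - sqrt(u**2 + 1)/3] = (-6*b*u*sqrt(u**2 + 1) - u)/(3*sqrt(u**2 + 1)), which equals f(u).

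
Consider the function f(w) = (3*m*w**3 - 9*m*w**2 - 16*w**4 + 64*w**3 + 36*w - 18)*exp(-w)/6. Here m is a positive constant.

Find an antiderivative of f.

Recognize the product-rule pattern: f = u'v + uv' with u = -m*w**3/2 + 8*w**4/3 - 6*w - 3, v = exp(-w), so integration by parts undoes it.
Check: d/dw[-m*w**3*exp(-w)/2 + 8*w**4*exp(-w)/3 - 6*w*exp(-w) - 3*exp(-w)] = (3*m*w**3 - 9*m*w**2 - 16*w**4 + 64*w**3 + 36*w - 18)*exp(-w)/6 = f(w).

An antiderivative is F(w) = -m*w**3*exp(-w)/2 + 8*w**4*exp(-w)/3 - 6*w*exp(-w) - 3*exp(-w).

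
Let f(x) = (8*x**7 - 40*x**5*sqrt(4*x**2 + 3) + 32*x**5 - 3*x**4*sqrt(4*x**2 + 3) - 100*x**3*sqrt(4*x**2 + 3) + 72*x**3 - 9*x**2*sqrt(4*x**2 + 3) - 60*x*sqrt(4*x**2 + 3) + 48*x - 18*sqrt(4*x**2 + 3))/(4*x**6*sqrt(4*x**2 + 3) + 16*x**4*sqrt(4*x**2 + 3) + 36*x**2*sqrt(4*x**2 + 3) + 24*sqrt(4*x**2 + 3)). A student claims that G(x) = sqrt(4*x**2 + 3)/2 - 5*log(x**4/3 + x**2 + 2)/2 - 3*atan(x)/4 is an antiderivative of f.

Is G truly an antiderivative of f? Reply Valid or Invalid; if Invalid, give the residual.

d/dx[G] = (8*x**7 - 40*x**5*sqrt(4*x**2 + 3) + 32*x**5 - 3*x**4*sqrt(4*x**2 + 3) - 100*x**3*sqrt(4*x**2 + 3) + 72*x**3 - 9*x**2*sqrt(4*x**2 + 3) - 60*x*sqrt(4*x**2 + 3) + 48*x - 18*sqrt(4*x**2 + 3))/(4*x**6*sqrt(4*x**2 + 3) + 16*x**4*sqrt(4*x**2 + 3) + 36*x**2*sqrt(4*x**2 + 3) + 24*sqrt(4*x**2 + 3))
This equals f(x) exactly, so the claim holds.

Valid - differentiating G returns exactly f.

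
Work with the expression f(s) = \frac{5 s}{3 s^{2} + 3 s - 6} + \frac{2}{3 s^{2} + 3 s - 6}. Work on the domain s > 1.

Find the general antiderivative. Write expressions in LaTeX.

F(s) = \frac{7 \log{\left(s - 1 \right)} + 8 \log{\left(s + 2 \right)}}{9} + C

The denominator factors as 3 \left(s - 1\right) \left(s + 2\right); partial fractions split f into directly integrable pieces: \frac{8}{9 \left(s + 2\right)} + \frac{7}{9 \left(s - 1\right)}.
Check: d/ds[\frac{7 \log{\left(s - 1 \right)} + 8 \log{\left(s + 2 \right)}}{9}] = \frac{5 s + 2}{3 s^{2} + 3 s - 6}, which equals f(s).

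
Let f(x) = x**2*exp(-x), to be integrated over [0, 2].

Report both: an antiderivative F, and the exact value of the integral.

Antiderivative: F(x) = (-x**2 - 2*x - 2)*exp(-x); value = 2 - 10*exp(-2)

Recognize the product-rule pattern: f = u'v + uv' with u = -x**2 - 2*x - 2, v = exp(-x), so integration by parts undoes it.
F(x) = (-x**2 - 2*x - 2)*exp(-x) is an antiderivative of f.
Check: d/dx[(-x**2 - 2*x - 2)*exp(-x)] = x**2*exp(-x) = f(x).
F(2) = -10*exp(-2); F(0) = -2.
Integral = F(2) - F(0) = 2 - 10*exp(-2).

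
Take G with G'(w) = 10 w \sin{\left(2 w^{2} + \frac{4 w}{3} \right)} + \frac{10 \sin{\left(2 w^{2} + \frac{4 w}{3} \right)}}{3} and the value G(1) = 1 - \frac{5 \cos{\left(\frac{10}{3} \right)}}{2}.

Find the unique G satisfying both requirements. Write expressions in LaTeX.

G'(w) matches the chain-rule pattern g'(h)*h' with inner function h(w) = 2 w^{2} + \frac{4 w}{3}; substituting u = h(w) collapses the integral.
A general antiderivative is - \frac{5 \cos{\left(2 w^{2} + \frac{4 w}{3} \right)}}{2} + C.
The condition gives C = 1 - \frac{5 \cos{\left(\frac{10}{3} \right)}}{2} - (- \frac{5 \cos{\left(\frac{10}{3} \right)}}{2}) = 1.
So G(w) = 1 - \frac{5 \cos{\left(2 w^{2} + \frac{4 w}{3} \right)}}{2}.
Check: d/dw[1 - \frac{5 \cos{\left(2 w^{2} + \frac{4 w}{3} \right)}}{2}] = 10 w \sin{\left(2 w^{2} + \frac{4 w}{3} \right)} + \frac{10 \sin{\left(2 w^{2} + \frac{4 w}{3} \right)}}{3} = G'(w).

G(w) = 1 - \frac{5 \cos{\left(2 w^{2} + \frac{4 w}{3} \right)}}{2}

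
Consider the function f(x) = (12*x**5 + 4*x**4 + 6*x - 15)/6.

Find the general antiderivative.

Any candidate F(x) must reproduce f(x) exactly when differentiated.
Check: d/dx[x*(10*x**5 + 4*x**4 + 15*x - 75)/30] = 2*x**5 + 2*x**4/3 + x - 5/2, which equals f(x).

F(x) = x*(10*x**5 + 4*x**4 + 15*x - 75)/30 + C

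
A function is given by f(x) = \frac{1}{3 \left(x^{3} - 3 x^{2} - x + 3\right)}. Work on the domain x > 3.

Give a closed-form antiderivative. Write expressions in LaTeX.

Factor the denominator (3 \left(x - 3\right) \left(x - 1\right) \left(x + 1\right)) and decompose: f = \frac{1}{24 \left(x + 1\right)} - \frac{1}{12 \left(x - 1\right)} + \frac{1}{24 \left(x - 3\right)}; each piece integrates to a log, atan, or power term.
Check: d/dx[- \frac{\log{\left(x - 1 \right)}}{12} + \frac{\log{\left(x^{2} - 2 x - 3 \right)}}{24}] = \frac{1}{3 x^{3} - 9 x^{2} - 3 x + 9}, which equals f(x).

An antiderivative is F(x) = - \frac{\log{\left(x - 1 \right)}}{12} + \frac{\log{\left(x^{2} - 2 x - 3 \right)}}{24}.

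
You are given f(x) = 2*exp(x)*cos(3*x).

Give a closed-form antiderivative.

An antiderivative is F(x) = 3*exp(x)*sin(3*x)/5 + exp(x)*cos(3*x)/5.

Whatever form F(x) takes, F'(x) = f(x) is non-negotiable.
Check: d/dx[3*exp(x)*sin(3*x)/5 + exp(x)*cos(3*x)/5] = 2*exp(x)*cos(3*x) = f(x).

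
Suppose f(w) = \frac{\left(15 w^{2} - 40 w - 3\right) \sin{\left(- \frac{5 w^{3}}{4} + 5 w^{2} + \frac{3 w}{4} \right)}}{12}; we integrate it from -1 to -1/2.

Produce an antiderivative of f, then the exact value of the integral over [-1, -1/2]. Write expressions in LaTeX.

Antiderivative: F(w) = \frac{\cos{\left(- \frac{5 w^{3}}{4} + 5 w^{2} + \frac{3 w}{4} \right)}}{3}; value = - \frac{\cos{\left(\frac{11}{2} \right)}}{3} + \frac{\cos{\left(\frac{33}{32} \right)}}{3}

f matches the chain-rule pattern g'(h)*h' with inner function h(w) = - \frac{5 w^{3}}{4} + 5 w^{2} + \frac{3 w}{4}; substituting u = h(w) collapses the integral.
F(w) = \frac{\cos{\left(- \frac{5 w^{3}}{4} + 5 w^{2} + \frac{3 w}{4} \right)}}{3} is an antiderivative of f.
Check: d/dw[\frac{\cos{\left(- \frac{5 w^{3}}{4} + 5 w^{2} + \frac{3 w}{4} \right)}}{3}] = \frac{5 w^{2} \sin{\left(- \frac{5 w^{3}}{4} + 5 w^{2} + \frac{3 w}{4} \right)}}{4} - \frac{10 w \sin{\left(- \frac{5 w^{3}}{4} + 5 w^{2} + \frac{3 w}{4} \right)}}{3} - \frac{\sin{\left(- \frac{5 w^{3}}{4} + 5 w^{2} + \frac{3 w}{4} \right)}}{4}, which equals f(w).
F(-1/2) = \frac{\cos{\left(\frac{33}{32} \right)}}{3}; F(-1) = \frac{\cos{\left(\frac{11}{2} \right)}}{3}.
Integral = F(-1/2) - F(-1) = - \frac{\cos{\left(\frac{11}{2} \right)}}{3} + \frac{\cos{\left(\frac{33}{32} \right)}}{3}.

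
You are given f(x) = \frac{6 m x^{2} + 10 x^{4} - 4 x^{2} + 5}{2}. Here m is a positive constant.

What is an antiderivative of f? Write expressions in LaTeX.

An antiderivative is F(x) = m x^{3} + x^{5} - \frac{2 x^{3}}{3} + \frac{5 x}{2}.

Recover f(x) by differentiating a candidate F(x); any mismatch rules it out.
Check: d/dx[m x^{3} + x^{5} - \frac{2 x^{3}}{3} + \frac{5 x}{2}] = 3 m x^{2} + 5 x^{4} - 2 x^{2} + \frac{5}{2}, which equals f(x).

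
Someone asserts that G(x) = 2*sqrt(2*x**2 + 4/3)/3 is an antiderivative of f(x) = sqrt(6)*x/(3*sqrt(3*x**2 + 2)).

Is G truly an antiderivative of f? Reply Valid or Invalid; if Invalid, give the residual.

d/dx[G] = 2*sqrt(6)*x/(3*sqrt(3*x**2 + 2))
d/dx[G] - f(x) = sqrt(6)*x/(3*sqrt(3*x**2 + 2)) != 0.

Invalid: d/dx[G] - f = sqrt(6)*x/(3*sqrt(3*x**2 + 2)), which is not 0.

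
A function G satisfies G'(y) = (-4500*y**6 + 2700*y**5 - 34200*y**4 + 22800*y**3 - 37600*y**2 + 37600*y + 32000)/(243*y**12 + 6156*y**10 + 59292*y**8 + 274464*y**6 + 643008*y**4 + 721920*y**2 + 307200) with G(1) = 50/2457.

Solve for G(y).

Differentiate the proposed G(y) back; it has to land on the given G'(y).
A general antiderivative is -10*(5/4 - 5*y/2)/(3*(y**2/2 + 4)*(3*y**2/2 + 5)*(3*y**2 + 4)) + C.
The condition gives C = 50/2457 - (50/2457) = 0.
So G(y) = 50*(2*y - 1)/(3*(y**2 + 8)*(3*y**2 + 4)*(3*y**2 + 10)).
Check: d/dy[50*(2*y - 1)/(3*(y**2 + 8)*(3*y**2 + 4)*(3*y**2 + 10))] = (-4500*y**6 + 2700*y**5 - 34200*y**4 + 22800*y**3 - 37600*y**2 + 37600*y + 32000)/(243*y**12 + 6156*y**10 + 59292*y**8 + 274464*y**6 + 643008*y**4 + 721920*y**2 + 307200) = G'(y).

G(y) = 50*(2*y - 1)/(3*(y**2 + 8)*(3*y**2 + 4)*(3*y**2 + 10))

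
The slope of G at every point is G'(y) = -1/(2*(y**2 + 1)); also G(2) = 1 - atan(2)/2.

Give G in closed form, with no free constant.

G(y) = -(atan(y) - 2)/2

A first test for any G(y): its y-derivative must equal the given G'(y).
A general antiderivative is -atan(y)/2 + C.
The condition gives C = 1 - atan(2)/2 - (-atan(2)/2) = 1.
So G(y) = -(atan(y) - 2)/2.
Check: d/dy[-(atan(y) - 2)/2] = -1/(2*y**2 + 2), which equals G'(y).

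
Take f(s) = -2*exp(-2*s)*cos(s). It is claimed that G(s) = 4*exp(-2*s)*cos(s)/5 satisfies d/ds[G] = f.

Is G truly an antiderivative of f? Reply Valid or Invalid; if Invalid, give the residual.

Invalid: d/ds[G] - f = (-4*sin(s) + 2*cos(s))*exp(-2*s)/5, which is not 0.

d/ds[G] = (-4*sin(s) - 8*cos(s))*exp(-2*s)/5
d/ds[G] - f(s) = (-4*sin(s) + 2*cos(s))*exp(-2*s)/5 != 0.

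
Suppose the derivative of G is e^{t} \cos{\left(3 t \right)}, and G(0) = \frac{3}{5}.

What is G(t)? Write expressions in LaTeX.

A first test for any G(t): its t-derivative must equal the given G'(t).
A general antiderivative is \frac{3 e^{t} \sin{\left(3 t \right)}}{10} + \frac{e^{t} \cos{\left(3 t \right)}}{10} + C.
The condition gives C = \frac{3}{5} - (\frac{1}{10}) = \frac{1}{2}.
So G(t) = \frac{3 e^{t} \sin{\left(3 t \right)}}{10} + \frac{e^{t} \cos{\left(3 t \right)}}{10} + \frac{1}{2}.
Check: d/dt[\frac{3 e^{t} \sin{\left(3 t \right)}}{10} + \frac{e^{t} \cos{\left(3 t \right)}}{10} + \frac{1}{2}] = e^{t} \cos{\left(3 t \right)} = G'(t).

G(t) = \frac{3 e^{t} \sin{\left(3 t \right)}}{10} + \frac{e^{t} \cos{\left(3 t \right)}}{10} + \frac{1}{2}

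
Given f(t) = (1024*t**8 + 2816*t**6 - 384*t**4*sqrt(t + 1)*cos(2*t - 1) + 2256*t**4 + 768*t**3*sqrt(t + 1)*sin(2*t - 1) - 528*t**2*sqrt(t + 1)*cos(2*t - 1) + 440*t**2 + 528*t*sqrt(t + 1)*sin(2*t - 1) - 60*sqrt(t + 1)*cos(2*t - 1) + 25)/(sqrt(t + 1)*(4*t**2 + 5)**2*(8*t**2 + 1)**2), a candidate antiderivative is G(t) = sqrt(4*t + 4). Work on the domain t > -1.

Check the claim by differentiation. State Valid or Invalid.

Invalid: d/dt[G] - f = (384*t**4*cos(2*t - 1) - 768*t**3*sin(2*t - 1) + 528*t**2*cos(2*t - 1) - 528*t*sin(2*t - 1) + 60*cos(2*t - 1))/(1024*t**8 + 2816*t**6 + 2256*t**4 + 440*t**2 + 25), which is not 0.

d/dt[G] = 1/sqrt(t + 1)
d/dt[G] - f(t) = (384*t**4*cos(2*t - 1) - 768*t**3*sin(2*t - 1) + 528*t**2*cos(2*t - 1) - 528*t*sin(2*t - 1) + 60*cos(2*t - 1))/(1024*t**8 + 2816*t**6 + 2256*t**4 + 440*t**2 + 25) != 0.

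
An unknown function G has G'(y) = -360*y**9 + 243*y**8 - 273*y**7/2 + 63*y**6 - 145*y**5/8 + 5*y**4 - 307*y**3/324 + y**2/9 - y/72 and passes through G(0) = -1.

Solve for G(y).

G(y) = -(46656*y**10 - 34992*y**9 + 22113*y**8 - 11664*y**7 + 3915*y**6 - 1296*y**5 + 307*y**4 - 48*y**3 + 9*y**2 + 1296)/1296

Recognize the product-rule pattern: G'(y) = u'v + uv' with u = 3*(-3*y**2 - 1/3)**3/4, v = (4*y**2/3 - y/2)**2, so integration by parts undoes it.
A general antiderivative is 3*(-3*y**2 - 1/3)**3*(4*y**2/3 - y/2)**2/4 + C.
The condition gives C = -1 - (0) = -1.
So G(y) = -(46656*y**10 - 34992*y**9 + 22113*y**8 - 11664*y**7 + 3915*y**6 - 1296*y**5 + 307*y**4 - 48*y**3 + 9*y**2 + 1296)/1296.
Check: d/dy[-(46656*y**10 - 34992*y**9 + 22113*y**8 - 11664*y**7 + 3915*y**6 - 1296*y**5 + 307*y**4 - 48*y**3 + 9*y**2 + 1296)/1296] = -360*y**9 + 243*y**8 - 273*y**7/2 + 63*y**6 - 145*y**5/8 + 5*y**4 - 307*y**3/324 + y**2/9 - y/72 = G'(y).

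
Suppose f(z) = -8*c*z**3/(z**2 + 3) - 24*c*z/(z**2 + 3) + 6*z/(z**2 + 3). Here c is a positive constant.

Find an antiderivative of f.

An antiderivative is F(z) = -4*c*z**2 + 3*log(z**2/2 + 3/2).

The integrand splits into summands that can be handled one at a time.
Check: d/dz[-4*c*z**2 + 3*log(z**2/2 + 3/2)] = (-8*c*z**3 - 24*c*z + 6*z)/(z**2 + 3), which equals f(z).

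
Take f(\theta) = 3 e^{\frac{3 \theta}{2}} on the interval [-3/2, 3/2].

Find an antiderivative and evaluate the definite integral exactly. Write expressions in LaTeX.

Recover f(\theta) by differentiating a candidate F(\theta); any mismatch rules it out.
F(\theta) = 2 e^{\frac{3 \theta}{2}} is an antiderivative of f.
Check: d/d\theta[2 e^{\frac{3 \theta}{2}}] = 3 e^{\frac{3 \theta}{2}} = f(\theta).
F(3/2) = 2 e^{\frac{9}{4}}; F(-3/2) = \frac{2}{e^{\frac{9}{4}}}.
Integral = F(3/2) - F(-3/2) = - \frac{2}{e^{\frac{9}{4}}} + 2 e^{\frac{9}{4}}.

Antiderivative: F(\theta) = 2 e^{\frac{3 \theta}{2}}; value = - \frac{2}{e^{\frac{9}{4}}} + 2 e^{\frac{9}{4}}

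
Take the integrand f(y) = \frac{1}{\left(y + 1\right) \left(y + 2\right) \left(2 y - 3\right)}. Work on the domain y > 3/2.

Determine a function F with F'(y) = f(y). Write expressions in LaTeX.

The denominator factors as \left(y + 1\right) \left(y + 2\right) \left(2 y - 3\right); partial fractions split f into directly integrable pieces: \frac{4}{35 \left(2 y - 3\right)} + \frac{1}{7 \left(y + 2\right)} - \frac{1}{5 \left(y + 1\right)}.
Check: d/dy[\frac{2 \log{\left(y - \frac{3}{2} \right)}}{35} - \frac{\log{\left(y + 1 \right)}}{5} + \frac{\log{\left(y + 2 \right)}}{7}] = \frac{1}{2 y^{3} + 3 y^{2} - 5 y - 6}, which equals f(y).

An antiderivative is F(y) = \frac{2 \log{\left(y - \frac{3}{2} \right)}}{35} - \frac{\log{\left(y + 1 \right)}}{5} + \frac{\log{\left(y + 2 \right)}}{7}.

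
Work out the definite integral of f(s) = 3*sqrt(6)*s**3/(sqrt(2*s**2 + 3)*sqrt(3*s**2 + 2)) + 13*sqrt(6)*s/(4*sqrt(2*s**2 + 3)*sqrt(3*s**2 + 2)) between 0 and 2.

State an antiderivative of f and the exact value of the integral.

Antiderivative: F(s) = sqrt(6)*sqrt(2*s**2 + 3)*sqrt(3*s**2 + 2)/4; value = -3/2 + sqrt(231)/2

f has the shape u'v + uv' for u = 3*sqrt(2*s**2 + 3)/2 and v = sqrt(s**2/2 + 1/3) — it is the derivative of the product u*v.
F(s) = sqrt(6)*sqrt(2*s**2 + 3)*sqrt(3*s**2 + 2)/4 is an antiderivative of f.
Check: d/ds[sqrt(6)*sqrt(2*s**2 + 3)*sqrt(3*s**2 + 2)/4] = (12*sqrt(6)*s**3 + 13*sqrt(6)*s)/(4*sqrt(2*s**2 + 3)*sqrt(3*s**2 + 2)), which equals f(s).
F(2) = sqrt(231)/2; F(0) = 3/2.
Integral = F(2) - F(0) = -3/2 + sqrt(231)/2.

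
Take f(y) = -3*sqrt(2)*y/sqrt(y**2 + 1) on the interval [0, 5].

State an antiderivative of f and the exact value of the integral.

Antiderivative: F(y) = -3*sqrt(2)*sqrt(y**2 + 1); value = -6*sqrt(13) + 3*sqrt(2)

The substitution u = 2*y**2 + 2 works: f is exactly (dF/du)*(du/dy) for that inner function.
F(y) = -3*sqrt(2)*sqrt(y**2 + 1) is an antiderivative of f.
Check: d/dy[-3*sqrt(2)*sqrt(y**2 + 1)] = -3*sqrt(2)*y/sqrt(y**2 + 1) = f(y).
F(5) = -6*sqrt(13); F(0) = -3*sqrt(2).
Integral = F(5) - F(0) = -6*sqrt(13) + 3*sqrt(2).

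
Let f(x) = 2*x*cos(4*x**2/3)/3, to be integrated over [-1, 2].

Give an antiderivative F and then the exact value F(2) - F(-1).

Antiderivative: F(x) = sin(4*x**2/3)/4; value = -sin(4/3)/4 + sin(16/3)/4

f matches the chain-rule pattern g'(h)*h' with inner function h(x) = 4*x**2/3; substituting u = h(x) collapses the integral.
F(x) = sin(4*x**2/3)/4 is an antiderivative of f.
Check: d/dx[sin(4*x**2/3)/4] = 2*x*cos(4*x**2/3)/3 = f(x).
F(2) = sin(16/3)/4; F(-1) = sin(4/3)/4.
Integral = F(2) - F(-1) = -sin(4/3)/4 + sin(16/3)/4.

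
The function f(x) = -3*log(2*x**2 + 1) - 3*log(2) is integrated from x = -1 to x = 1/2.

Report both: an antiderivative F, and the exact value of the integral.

Antiderivative: F(x) = -3*x*log(2*x**2 + 1) - 3*x*log(2) + 6*x - 3*sqrt(2)*atan(sqrt(2)*x); value = -3*log(6) - 3*sqrt(2)*atan(sqrt(2)) - 3*sqrt(2)*atan(sqrt(2)/2) - 3*log(3)/2 + 9

Recover f(x) by differentiating a candidate F(x); any mismatch rules it out.
F(x) = -3*x*log(2*x**2 + 1) - 3*x*log(2) + 6*x - 3*sqrt(2)*atan(sqrt(2)*x) is an antiderivative of f.
Check: d/dx[-3*x*log(2*x**2 + 1) - 3*x*log(2) + 6*x - 3*sqrt(2)*atan(sqrt(2)*x)] = -3*log(2*x**2 + 1) - 3*log(2) = f(x).
F(1/2) = -3*sqrt(2)*atan(sqrt(2)/2) - 3*log(2)/2 - 3*log(3/2)/2 + 3; F(-1) = -6 + 3*log(2) + 3*log(3) + 3*sqrt(2)*atan(sqrt(2)).
Integral = F(1/2) - F(-1) = -3*log(6) - 3*sqrt(2)*atan(sqrt(2)) - 3*sqrt(2)*atan(sqrt(2)/2) - 3*log(3)/2 + 9.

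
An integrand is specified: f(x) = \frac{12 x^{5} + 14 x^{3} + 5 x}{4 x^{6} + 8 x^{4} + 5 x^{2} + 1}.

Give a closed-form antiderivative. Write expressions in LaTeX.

An antiderivative is F(x) = \frac{3 \log{\left(3 x^{2} + 3 \right)}}{2} - \frac{3}{4 \left(3 x^{2} + \frac{3}{2}\right)}.

An antiderivative F(x) passes only if d/dx[F] lands on f(x) exactly.
Check: d/dx[\frac{3 \log{\left(3 x^{2} + 3 \right)}}{2} - \frac{3}{4 \left(3 x^{2} + \frac{3}{2}\right)}] = \frac{12 x^{5} + 14 x^{3} + 5 x}{4 x^{6} + 8 x^{4} + 5 x^{2} + 1} = f(x).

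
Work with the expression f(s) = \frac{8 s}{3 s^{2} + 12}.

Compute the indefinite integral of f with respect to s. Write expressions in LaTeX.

F(s) = \frac{4 \log{\left(\frac{s^{2}}{2} + 2 \right)}}{3} + C

The substitution u = \frac{s^{2}}{2} + 2 works: f is exactly (dF/du)*(du/ds) for that inner function.
Check: d/ds[\frac{4 \log{\left(\frac{s^{2}}{2} + 2 \right)}}{3}] = \frac{8 s}{3 s^{2} + 12} = f(s).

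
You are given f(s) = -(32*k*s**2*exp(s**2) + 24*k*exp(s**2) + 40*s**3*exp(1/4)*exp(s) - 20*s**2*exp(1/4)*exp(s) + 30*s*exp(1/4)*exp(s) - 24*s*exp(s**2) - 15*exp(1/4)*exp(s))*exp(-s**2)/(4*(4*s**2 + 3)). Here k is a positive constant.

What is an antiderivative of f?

An antiderivative F(s) passes only if d/ds[F] lands on f(s) exactly.
Check: d/ds[-2*k*s + 5*exp(1/4)*exp(s)*exp(-s**2)/4 + 3*log(2*s**2 + 3/2)/4] = (-32*k*s**2*exp(s**2) - 24*k*exp(s**2) - 40*s**3*exp(1/4)*exp(s) + 20*s**2*exp(1/4)*exp(s) - 30*s*exp(1/4)*exp(s) + 24*s*exp(s**2) + 15*exp(1/4)*exp(s))/(16*s**2*exp(s**2) + 12*exp(s**2)), which equals f(s).

An antiderivative is F(s) = -2*k*s + 5*exp(1/4)*exp(s)*exp(-s**2)/4 + 3*log(2*s**2 + 3/2)/4.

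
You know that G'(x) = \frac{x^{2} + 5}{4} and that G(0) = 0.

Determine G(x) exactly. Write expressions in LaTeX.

G(x) = \frac{x \left(x^{2} + 15\right)}{12}

Check a candidate G(x) by differentiating: d/dx[G] must match the given G'(x).
A general antiderivative is \frac{x^{3}}{12} + \frac{5 x}{4} + C.
The condition gives C = 0 - (0) = 0.
So G(x) = \frac{x \left(x^{2} + 15\right)}{12}.
Check: d/dx[\frac{x \left(x^{2} + 15\right)}{12}] = \frac{x^{2}}{4} + \frac{5}{4}, which equals G'(x).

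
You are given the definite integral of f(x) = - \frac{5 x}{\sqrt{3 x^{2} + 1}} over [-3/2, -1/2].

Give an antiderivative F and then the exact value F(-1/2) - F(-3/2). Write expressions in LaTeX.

Antiderivative: F(x) = - \frac{5 \sqrt{3 x^{2} + 1}}{3}; value = - \frac{5 \sqrt{7}}{6} + \frac{5 \sqrt{31}}{6}

f matches the chain-rule pattern g'(h)*h' with inner function h(x) = 3 x^{2} + 1; substituting u = h(x) collapses the integral.
F(x) = - \frac{5 \sqrt{3 x^{2} + 1}}{3} is an antiderivative of f.
Check: d/dx[- \frac{5 \sqrt{3 x^{2} + 1}}{3}] = - \frac{5 x}{\sqrt{3 x^{2} + 1}} = f(x).
F(-1/2) = - \frac{5 \sqrt{7}}{6}; F(-3/2) = - \frac{5 \sqrt{31}}{6}.
Integral = F(-1/2) - F(-3/2) = - \frac{5 \sqrt{7}}{6} + \frac{5 \sqrt{31}}{6}.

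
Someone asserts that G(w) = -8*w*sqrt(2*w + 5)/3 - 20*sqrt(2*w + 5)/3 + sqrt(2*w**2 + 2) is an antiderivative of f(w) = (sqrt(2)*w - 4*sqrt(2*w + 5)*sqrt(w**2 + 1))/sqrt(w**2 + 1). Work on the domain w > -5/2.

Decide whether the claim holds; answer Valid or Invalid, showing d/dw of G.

Valid - differentiating G returns exactly f.

d/dw[G] = (sqrt(2)*w*sqrt(2*w + 5) - 8*w*sqrt(w**2 + 1) - 20*sqrt(w**2 + 1))/(sqrt(2*w + 5)*sqrt(w**2 + 1))
This equals f(w) exactly, so the claim holds.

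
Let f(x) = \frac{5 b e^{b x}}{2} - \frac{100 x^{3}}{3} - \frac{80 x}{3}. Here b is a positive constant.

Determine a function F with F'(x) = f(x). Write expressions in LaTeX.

The integrand splits into summands that can be handled one at a time.
Check: d/dx[- \frac{25 x^{4}}{3} - \frac{40 x^{2}}{3} + \frac{5 e^{b x}}{2}] = \frac{5 b e^{b x}}{2} - \frac{100 x^{3}}{3} - \frac{80 x}{3} = f(x).

An antiderivative is F(x) = - \frac{25 x^{4}}{3} - \frac{40 x^{2}}{3} + \frac{5 e^{b x}}{2}.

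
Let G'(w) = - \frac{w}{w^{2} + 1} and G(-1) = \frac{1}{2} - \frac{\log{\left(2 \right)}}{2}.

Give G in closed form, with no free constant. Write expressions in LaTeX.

The substitution u = w^{2} + 1 works: G'(w) is exactly (dG/du)*(du/dw) for that inner function.
A general antiderivative is - \frac{\log{\left(w^{2} + 1 \right)}}{2} + C.
The condition gives C = \frac{1}{2} - \frac{\log{\left(2 \right)}}{2} - (- \frac{\log{\left(2 \right)}}{2}) = \frac{1}{2}.
So G(w) = \frac{1}{2} - \frac{\log{\left(w^{2} + 1 \right)}}{2}.
Check: d/dw[\frac{1}{2} - \frac{\log{\left(w^{2} + 1 \right)}}{2}] = - \frac{w}{w^{2} + 1} = G'(w).

G(w) = \frac{1}{2} - \frac{\log{\left(w^{2} + 1 \right)}}{2}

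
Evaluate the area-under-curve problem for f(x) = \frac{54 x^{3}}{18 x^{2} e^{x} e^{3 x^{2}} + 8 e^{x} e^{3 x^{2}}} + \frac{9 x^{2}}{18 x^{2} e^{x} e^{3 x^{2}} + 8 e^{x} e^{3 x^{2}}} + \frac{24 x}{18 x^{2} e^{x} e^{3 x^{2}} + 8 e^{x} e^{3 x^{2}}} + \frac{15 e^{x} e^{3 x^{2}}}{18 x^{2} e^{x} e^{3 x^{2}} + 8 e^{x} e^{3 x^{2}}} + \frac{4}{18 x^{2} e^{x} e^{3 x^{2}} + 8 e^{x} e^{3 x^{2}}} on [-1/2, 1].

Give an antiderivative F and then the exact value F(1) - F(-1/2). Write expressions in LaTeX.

Antiderivative: F(x) = - \frac{e^{- 3 x^{2} - x}}{2} + \frac{5 \operatorname{atan}{\left(\frac{3 x}{2} \right)}}{4}; value = - \frac{1}{2 e^{4}} + \frac{1}{2 e^{\frac{1}{4}}} + \frac{5 \operatorname{atan}{\left(\frac{3}{4} \right)}}{4} + \frac{5 \operatorname{atan}{\left(\frac{3}{2} \right)}}{4}

Integrate term by term and add the pieces.
F(x) = - \frac{e^{- 3 x^{2} - x}}{2} + \frac{5 \operatorname{atan}{\left(\frac{3 x}{2} \right)}}{4} is an antiderivative of f.
Check: d/dx[- \frac{e^{- 3 x^{2} - x}}{2} + \frac{5 \operatorname{atan}{\left(\frac{3 x}{2} \right)}}{4}] = \frac{54 x^{3} + 9 x^{2} + 24 x + 15 e^{x} e^{3 x^{2}} + 4}{18 x^{2} e^{x} e^{3 x^{2}} + 8 e^{x} e^{3 x^{2}}}, which equals f(x).
F(1) = - \frac{1}{2 e^{4}} + \frac{5 \operatorname{atan}{\left(\frac{3}{2} \right)}}{4}; F(-1/2) = - \frac{5 \operatorname{atan}{\left(\frac{3}{4} \right)}}{4} - \frac{1}{2 e^{\frac{1}{4}}}.
Integral = F(1) - F(-1/2) = - \frac{1}{2 e^{4}} + \frac{1}{2 e^{\frac{1}{4}}} + \frac{5 \operatorname{atan}{\left(\frac{3}{4} \right)}}{4} + \frac{5 \operatorname{atan}{\left(\frac{3}{2} \right)}}{4}.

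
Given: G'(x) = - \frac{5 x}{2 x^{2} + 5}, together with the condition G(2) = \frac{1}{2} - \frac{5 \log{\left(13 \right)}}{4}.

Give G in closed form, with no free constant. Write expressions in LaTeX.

G(x) = \frac{2 - 5 \log{\left(2 x^{2} + 5 \right)}}{4}

G'(x) matches the chain-rule pattern g'(h)*h' with inner function h(x) = 2 x^{2} + 5; substituting u = h(x) collapses the integral.
A general antiderivative is - \frac{5 \log{\left(2 x^{2} + 5 \right)}}{4} + C.
The condition gives C = \frac{1}{2} - \frac{5 \log{\left(13 \right)}}{4} - (- \frac{5 \log{\left(13 \right)}}{4}) = \frac{1}{2}.
So G(x) = \frac{2 - 5 \log{\left(2 x^{2} + 5 \right)}}{4}.
Check: d/dx[\frac{2 - 5 \log{\left(2 x^{2} + 5 \right)}}{4}] = - \frac{5 x}{2 x^{2} + 5} = G'(x).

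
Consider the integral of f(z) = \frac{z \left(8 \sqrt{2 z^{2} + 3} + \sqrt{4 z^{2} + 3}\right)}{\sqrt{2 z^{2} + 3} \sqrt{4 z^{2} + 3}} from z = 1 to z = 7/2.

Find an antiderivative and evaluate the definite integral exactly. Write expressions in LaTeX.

Whatever form F(z) takes, F'(z) = f(z) is non-negotiable.
F(z) = \frac{\sqrt{2 z^{2} + 3} + 4 \sqrt{4 z^{2} + 3}}{2} is an antiderivative of f.
Check: d/dz[\frac{\sqrt{2 z^{2} + 3} + 4 \sqrt{4 z^{2} + 3}}{2}] = \frac{8 z \sqrt{2 z^{2} + 3} + z \sqrt{4 z^{2} + 3}}{\sqrt{2 z^{2} + 3} \sqrt{4 z^{2} + 3}}, which equals f(z).
F(7/2) = \frac{\sqrt{110}}{4} + 4 \sqrt{13}; F(1) = \frac{\sqrt{5}}{2} + 2 \sqrt{7}.
Integral = F(7/2) - F(1) = - 2 \sqrt{7} - \frac{\sqrt{5}}{2} + \frac{\sqrt{110}}{4} + 4 \sqrt{13}.

Antiderivative: F(z) = \frac{\sqrt{2 z^{2} + 3} + 4 \sqrt{4 z^{2} + 3}}{2}; value = - 2 \sqrt{7} - \frac{\sqrt{5}}{2} + \frac{\sqrt{110}}{4} + 4 \sqrt{13}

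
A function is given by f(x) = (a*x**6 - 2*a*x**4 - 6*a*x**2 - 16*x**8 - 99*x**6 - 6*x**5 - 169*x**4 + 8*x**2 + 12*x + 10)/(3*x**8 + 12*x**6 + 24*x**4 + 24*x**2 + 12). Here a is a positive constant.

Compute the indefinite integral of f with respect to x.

F(x) = -2*x*(a*x**2/4 + 4*x**4 - 3*x**2/4 - 3*x/4 - 5/4)/(3*(x**4/2 + x**2 + 1)) + C

Any candidate F(x) must reproduce f(x) exactly when differentiated.
Check: d/dx[-2*x*(a*x**2/4 + 4*x**4 - 3*x**2/4 - 3*x/4 - 5/4)/(3*(x**4/2 + x**2 + 1))] = (a*x**6 - 2*a*x**4 - 6*a*x**2 - 16*x**8 - 99*x**6 - 6*x**5 - 169*x**4 + 8*x**2 + 12*x + 10)/(3*x**8 + 12*x**6 + 24*x**4 + 24*x**2 + 12) = f(x).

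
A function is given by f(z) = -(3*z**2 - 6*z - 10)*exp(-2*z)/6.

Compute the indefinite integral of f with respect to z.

f has the shape u'v + uv' for u = z**2/4 - z/4 - 23/24 and v = exp(-2*z) — it is the derivative of the product u*v.
Check: d/dz[(6*z**2 - 6*z - 23)*exp(-2*z)/24] = (-3*z**2 + 6*z + 10)*exp(-2*z)/6, which equals f(z).

F(z) = (6*z**2 - 6*z - 23)*exp(-2*z)/24 + C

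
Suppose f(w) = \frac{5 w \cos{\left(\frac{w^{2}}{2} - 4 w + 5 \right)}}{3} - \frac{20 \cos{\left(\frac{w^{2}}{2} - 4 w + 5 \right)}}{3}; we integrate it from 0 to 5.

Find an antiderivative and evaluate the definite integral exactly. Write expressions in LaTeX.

Antiderivative: F(w) = \frac{5 \sin{\left(\frac{w^{2}}{2} - 4 w + 5 \right)}}{3}; value = - \frac{5 \sin{\left(\frac{5}{2} \right)}}{3} - \frac{5 \sin{\left(5 \right)}}{3}

f matches the chain-rule pattern g'(h)*h' with inner function h(w) = \frac{w^{2}}{2} - 4 w + 5; substituting u = h(w) collapses the integral.
F(w) = \frac{5 \sin{\left(\frac{w^{2}}{2} - 4 w + 5 \right)}}{3} is an antiderivative of f.
Check: d/dw[\frac{5 \sin{\left(\frac{w^{2}}{2} - 4 w + 5 \right)}}{3}] = \frac{5 w \cos{\left(\frac{w^{2}}{2} - 4 w + 5 \right)}}{3} - \frac{20 \cos{\left(\frac{w^{2}}{2} - 4 w + 5 \right)}}{3} = f(w).
F(5) = - \frac{5 \sin{\left(\frac{5}{2} \right)}}{3}; F(0) = \frac{5 \sin{\left(5 \right)}}{3}.
Integral = F(5) - F(0) = - \frac{5 \sin{\left(\frac{5}{2} \right)}}{3} - \frac{5 \sin{\left(5 \right)}}{3}.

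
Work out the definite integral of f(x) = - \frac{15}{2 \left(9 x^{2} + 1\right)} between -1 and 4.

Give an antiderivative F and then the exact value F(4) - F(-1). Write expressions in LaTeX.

Recover f(x) by differentiating a candidate F(x); any mismatch rules it out.
F(x) = - \frac{5 \operatorname{atan}{\left(3 x \right)}}{2} is an antiderivative of f.
Check: d/dx[- \frac{5 \operatorname{atan}{\left(3 x \right)}}{2}] = - \frac{15}{18 x^{2} + 2}, which equals f(x).
F(4) = - \frac{5 \operatorname{atan}{\left(12 \right)}}{2}; F(-1) = \frac{5 \operatorname{atan}{\left(3 \right)}}{2}.
Integral = F(4) - F(-1) = - \frac{5 \operatorname{atan}{\left(12 \right)}}{2} - \frac{5 \operatorname{atan}{\left(3 \right)}}{2}.

Antiderivative: F(x) = - \frac{5 \operatorname{atan}{\left(3 x \right)}}{2}; value = - \frac{5 \operatorname{atan}{\left(12 \right)}}{2} - \frac{5 \operatorname{atan}{\left(3 \right)}}{2}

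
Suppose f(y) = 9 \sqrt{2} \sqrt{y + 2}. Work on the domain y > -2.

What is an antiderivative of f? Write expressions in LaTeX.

Whatever form F(y) takes, F'(y) = f(y) is non-negotiable.
Check: d/dy[6 \sqrt{2} y \sqrt{y + 2} + 12 \sqrt{2} \sqrt{y + 2}] = \frac{9 \sqrt{2} y + 18 \sqrt{2}}{\sqrt{y + 2}}, which equals f(y).

An antiderivative is F(y) = 6 \sqrt{2} y \sqrt{y + 2} + 12 \sqrt{2} \sqrt{y + 2}.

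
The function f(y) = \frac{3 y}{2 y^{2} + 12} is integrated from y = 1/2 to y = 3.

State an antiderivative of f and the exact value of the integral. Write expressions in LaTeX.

f matches the chain-rule pattern g'(h)*h' with inner function h(y) = \frac{y^{2}}{2} + 3; substituting u = h(y) collapses the integral.
F(y) = \frac{3 \log{\left(\frac{y^{2}}{2} + 3 \right)}}{4} is an antiderivative of f.
Check: d/dy[\frac{3 \log{\left(\frac{y^{2}}{2} + 3 \right)}}{4}] = \frac{3 y}{2 y^{2} + 12} = f(y).
F(3) = \frac{3 \log{\left(\frac{15}{2} \right)}}{4}; F(1/2) = \frac{3 \log{\left(\frac{25}{8} \right)}}{4}.
Integral = F(3) - F(1/2) = - \frac{3 \log{\left(\frac{25}{8} \right)}}{4} + \frac{3 \log{\left(\frac{15}{2} \right)}}{4}.

Antiderivative: F(y) = \frac{3 \log{\left(\frac{y^{2}}{2} + 3 \right)}}{4}; value = - \frac{3 \log{\left(\frac{25}{8} \right)}}{4} + \frac{3 \log{\left(\frac{15}{2} \right)}}{4}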